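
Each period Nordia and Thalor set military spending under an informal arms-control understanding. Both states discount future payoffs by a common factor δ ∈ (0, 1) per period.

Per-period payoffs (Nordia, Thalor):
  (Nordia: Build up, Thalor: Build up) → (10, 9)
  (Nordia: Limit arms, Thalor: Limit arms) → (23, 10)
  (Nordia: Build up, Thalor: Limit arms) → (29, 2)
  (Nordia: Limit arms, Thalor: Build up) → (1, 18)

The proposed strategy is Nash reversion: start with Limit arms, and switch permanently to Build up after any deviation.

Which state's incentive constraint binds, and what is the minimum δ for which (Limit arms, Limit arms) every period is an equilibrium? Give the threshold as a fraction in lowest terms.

Thalor; δ ≥ 8/9

For Nordia: deviation gain 29−23 = 6, per-period punishment loss 23−10 = 13. IC gives δ ≥ 6/19.
For Thalor: gain 8, loss 1 per period, so δ ≥ 8/9.
The tighter constraint is Thalor's, so cooperation needs δ ≥ 8/9.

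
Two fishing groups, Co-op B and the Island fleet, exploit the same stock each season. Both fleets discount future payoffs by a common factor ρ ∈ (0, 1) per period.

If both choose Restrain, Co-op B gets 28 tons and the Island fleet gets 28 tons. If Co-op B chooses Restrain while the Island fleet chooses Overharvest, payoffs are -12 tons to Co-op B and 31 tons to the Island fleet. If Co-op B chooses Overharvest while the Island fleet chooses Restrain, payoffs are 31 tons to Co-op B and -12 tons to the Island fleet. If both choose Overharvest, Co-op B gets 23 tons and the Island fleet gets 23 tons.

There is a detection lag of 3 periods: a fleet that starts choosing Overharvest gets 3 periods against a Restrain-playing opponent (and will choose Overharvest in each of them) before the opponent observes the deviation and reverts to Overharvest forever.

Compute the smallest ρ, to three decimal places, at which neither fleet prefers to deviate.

0.721

A deviator earns 31 for 3 periods, then 23 forever; cooperating earns 28 forever. Multiplying the IC by (1−ρ):
28 ≥ 31(1−ρ^3) + 23ρ^3, so 8·ρ^3 ≥ 3 and ρ^3 ≥ 3/8.
ρ ≥ (3/8)^(1/3) ≈ 0.721.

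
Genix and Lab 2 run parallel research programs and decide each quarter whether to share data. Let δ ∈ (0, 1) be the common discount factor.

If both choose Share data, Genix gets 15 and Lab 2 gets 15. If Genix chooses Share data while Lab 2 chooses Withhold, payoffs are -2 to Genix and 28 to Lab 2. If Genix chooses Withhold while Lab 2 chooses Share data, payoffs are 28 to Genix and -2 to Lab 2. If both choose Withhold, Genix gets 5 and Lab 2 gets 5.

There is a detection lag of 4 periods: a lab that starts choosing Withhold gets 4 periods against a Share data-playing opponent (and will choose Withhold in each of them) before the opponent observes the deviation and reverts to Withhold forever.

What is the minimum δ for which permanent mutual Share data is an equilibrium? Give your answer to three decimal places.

A deviator earns 28 for 4 periods, then 5 forever; cooperating earns 15 forever. Multiplying the IC by (1−δ):
15 ≥ 28(1−δ^4) + 5δ^4, so 23·δ^4 ≥ 13 and δ^4 ≥ 13/23.
δ ≥ (13/23)^(1/4) ≈ 0.867.

0.867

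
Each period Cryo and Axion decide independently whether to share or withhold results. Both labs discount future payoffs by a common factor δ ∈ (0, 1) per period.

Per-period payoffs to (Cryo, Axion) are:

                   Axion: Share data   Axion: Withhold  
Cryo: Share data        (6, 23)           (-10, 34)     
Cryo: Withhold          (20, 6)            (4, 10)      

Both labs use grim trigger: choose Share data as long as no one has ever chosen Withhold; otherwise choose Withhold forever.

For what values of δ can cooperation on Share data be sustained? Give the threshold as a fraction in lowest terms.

For Cryo: deviation gain 20−6 = 14, per-period punishment loss 6−4 = 2. IC gives δ ≥ 14/16 = 7/8.
For Axion: gain 11, loss 13 per period, so δ ≥ 11/24.
The tighter constraint is Cryo's, so cooperation needs δ ≥ 7/8.

7/8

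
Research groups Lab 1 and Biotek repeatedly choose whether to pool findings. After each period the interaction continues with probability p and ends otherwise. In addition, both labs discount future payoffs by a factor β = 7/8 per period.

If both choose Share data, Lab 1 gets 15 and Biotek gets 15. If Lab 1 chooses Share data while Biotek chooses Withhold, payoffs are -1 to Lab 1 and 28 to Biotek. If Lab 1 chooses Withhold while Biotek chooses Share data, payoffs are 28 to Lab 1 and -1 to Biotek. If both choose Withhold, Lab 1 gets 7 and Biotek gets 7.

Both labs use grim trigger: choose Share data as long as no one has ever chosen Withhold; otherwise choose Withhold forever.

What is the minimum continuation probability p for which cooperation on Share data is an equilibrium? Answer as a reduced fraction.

Expected continuation weight on next period's payoff is β·p = 7/8·p, which plays the role of the discount factor.
Cooperation requires 7/8·p ≥ (28−15)/(28−7) = 13/21, hence p ≥ 104/147.

104/147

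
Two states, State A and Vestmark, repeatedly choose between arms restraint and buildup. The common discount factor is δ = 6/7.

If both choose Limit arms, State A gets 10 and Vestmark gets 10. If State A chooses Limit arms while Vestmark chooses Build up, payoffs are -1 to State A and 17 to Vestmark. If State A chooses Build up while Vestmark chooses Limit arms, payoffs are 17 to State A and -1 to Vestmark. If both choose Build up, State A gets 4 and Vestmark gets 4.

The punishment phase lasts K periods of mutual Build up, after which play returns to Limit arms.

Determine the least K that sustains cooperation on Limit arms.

No profitable deviation requires (10−4)(δ+…+δ^K) ≥ 17−10, i.e. δ+…+δ^K ≥ 7/6 ≈ 1.1667.
With δ = 6/7, the partial sums are K=1: 0.8571, K=2: 1.5918.
K = 2 is the first length at which the sum reaches 1.1667.

2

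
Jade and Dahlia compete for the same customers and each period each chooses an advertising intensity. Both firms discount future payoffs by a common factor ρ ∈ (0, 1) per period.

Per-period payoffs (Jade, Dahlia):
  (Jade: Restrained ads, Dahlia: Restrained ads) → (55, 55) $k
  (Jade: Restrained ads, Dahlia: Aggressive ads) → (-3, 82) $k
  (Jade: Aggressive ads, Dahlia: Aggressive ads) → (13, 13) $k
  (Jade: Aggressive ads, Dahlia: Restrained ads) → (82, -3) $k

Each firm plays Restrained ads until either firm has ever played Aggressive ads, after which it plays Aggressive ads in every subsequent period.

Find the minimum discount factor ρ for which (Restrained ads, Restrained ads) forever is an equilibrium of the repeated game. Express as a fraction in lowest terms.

Under grim trigger the critical discount factor is (T−C)/(T−P) with T = 82, C = 55, P = 13.
ρ* = (82−55)/(82−13) = 27/69 = 9/23.

9/23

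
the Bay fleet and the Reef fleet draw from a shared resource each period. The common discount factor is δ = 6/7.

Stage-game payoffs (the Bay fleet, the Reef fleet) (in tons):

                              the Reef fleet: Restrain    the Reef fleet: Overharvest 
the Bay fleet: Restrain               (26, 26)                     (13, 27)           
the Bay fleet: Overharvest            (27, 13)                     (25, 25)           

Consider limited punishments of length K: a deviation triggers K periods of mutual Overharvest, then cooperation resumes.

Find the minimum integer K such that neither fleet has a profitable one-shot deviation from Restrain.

2

Need Σ_{k=1}^{K} δ^k ≥ (27−26)/(26−25) = 1.0000 at δ = 6/7.
At K = 1 the sum is 0.8571 < 1.0000; at K = 2 it is 1.5918 ≥ 1.0000.
So the minimum punishment length is K = 2.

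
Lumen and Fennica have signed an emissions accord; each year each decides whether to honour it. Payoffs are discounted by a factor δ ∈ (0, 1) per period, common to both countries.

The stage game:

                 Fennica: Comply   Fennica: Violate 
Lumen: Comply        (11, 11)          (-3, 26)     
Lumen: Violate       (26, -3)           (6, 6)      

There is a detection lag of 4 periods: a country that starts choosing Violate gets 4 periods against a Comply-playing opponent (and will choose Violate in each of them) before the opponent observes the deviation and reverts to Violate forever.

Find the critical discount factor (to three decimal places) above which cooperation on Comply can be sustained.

Deviating for the 4 undetected periods gains 26−11 = 15 per period over cooperation, then loses 11−6 = 5 per period forever once punishment starts.
Gain: 15(1 + δ + … + δ^3); loss: 5·δ^4/(1−δ).
No profitable deviation ⇔ 15(1−δ^4) ≤ 5·δ^4, i.e. δ^4 ≥ 15/(15+5) = 3/4.
Hence δ ≥ (3/4)^(1/4) ≈ 0.931.

0.931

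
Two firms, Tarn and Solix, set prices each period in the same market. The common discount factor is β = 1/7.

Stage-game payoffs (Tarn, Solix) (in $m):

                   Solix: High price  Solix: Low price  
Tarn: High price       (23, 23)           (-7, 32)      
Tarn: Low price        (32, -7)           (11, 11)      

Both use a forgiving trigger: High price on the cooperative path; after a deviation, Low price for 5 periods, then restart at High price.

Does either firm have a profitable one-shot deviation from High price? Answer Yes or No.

Yes

A one-shot deviation gives 32 now, then 11 for 5 periods, then back to 23.
Gain from deviating: (32−23) today; loss: (23−11) in each of the next 5 periods.
No-deviation condition: (23−11)(β+…+β^5) ≥ 32−23, i.e. β+…+β^5 ≥ 3/4.
At β = 1/7: β+…+β^5 = 0.1667 < 0.7500.
So cooperation is not sustainable.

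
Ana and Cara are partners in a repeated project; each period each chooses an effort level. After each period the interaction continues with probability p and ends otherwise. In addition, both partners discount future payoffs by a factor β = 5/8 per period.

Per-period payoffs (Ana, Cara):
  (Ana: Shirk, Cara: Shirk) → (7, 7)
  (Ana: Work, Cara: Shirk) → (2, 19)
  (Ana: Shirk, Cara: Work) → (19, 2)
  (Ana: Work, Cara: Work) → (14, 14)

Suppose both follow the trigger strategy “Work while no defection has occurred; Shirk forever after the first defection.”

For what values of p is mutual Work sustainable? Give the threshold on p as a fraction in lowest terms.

2/3

With continuation probability p and discount β, the effective per-period discount factor is βp.
Grim-trigger IC: βp ≥ (19−14)/(19−7) = 5/12.
So p ≥ (5/12)/(5/8) = 2/3.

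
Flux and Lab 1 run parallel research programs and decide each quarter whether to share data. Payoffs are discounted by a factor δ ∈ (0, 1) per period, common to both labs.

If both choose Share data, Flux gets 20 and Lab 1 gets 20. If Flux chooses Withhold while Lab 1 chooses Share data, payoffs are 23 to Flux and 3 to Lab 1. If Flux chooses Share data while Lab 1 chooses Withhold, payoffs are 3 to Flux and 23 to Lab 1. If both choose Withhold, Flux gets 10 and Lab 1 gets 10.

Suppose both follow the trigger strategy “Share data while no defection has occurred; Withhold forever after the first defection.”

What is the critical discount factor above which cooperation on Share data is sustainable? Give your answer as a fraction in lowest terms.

3/13

20/(1−δ) ≥ 23 + 10δ/(1−δ)
20 ≥ 23 − 13δ
δ ≥ 3/13.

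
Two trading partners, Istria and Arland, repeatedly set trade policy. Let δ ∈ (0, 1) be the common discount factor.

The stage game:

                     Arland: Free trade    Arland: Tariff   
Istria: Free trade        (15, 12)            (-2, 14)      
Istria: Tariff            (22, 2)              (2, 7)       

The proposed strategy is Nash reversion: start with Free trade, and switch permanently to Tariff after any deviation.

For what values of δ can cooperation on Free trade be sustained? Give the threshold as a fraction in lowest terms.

7/20

Istria: cooperation gives 15 each period; deviation gives 22 once then 2 forever.
  15/(1−δ) ≥ 22 + 2δ/(1−δ) ⇒ δ ≥ 7/20.
Arland: cooperation gives 12 each period; deviation gives 14 once then 7 forever.
  δ ≥ 2/7.
Both must hold, so the binding constraint is Istria's: δ ≥ 7/20.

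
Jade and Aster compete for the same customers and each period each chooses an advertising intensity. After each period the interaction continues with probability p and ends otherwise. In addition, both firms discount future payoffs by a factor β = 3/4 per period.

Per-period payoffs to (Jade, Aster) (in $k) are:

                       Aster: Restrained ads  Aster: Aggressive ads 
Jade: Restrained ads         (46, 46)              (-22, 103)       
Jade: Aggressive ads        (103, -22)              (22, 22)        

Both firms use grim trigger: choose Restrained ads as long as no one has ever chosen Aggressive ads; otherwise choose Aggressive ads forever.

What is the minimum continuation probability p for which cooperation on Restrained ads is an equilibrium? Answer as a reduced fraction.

76/81

Expected continuation weight on next period's payoff is β·p = 3/4·p, which plays the role of the discount factor.
Cooperation requires 3/4·p ≥ (103−46)/(103−22) = 19/27, hence p ≥ 76/81.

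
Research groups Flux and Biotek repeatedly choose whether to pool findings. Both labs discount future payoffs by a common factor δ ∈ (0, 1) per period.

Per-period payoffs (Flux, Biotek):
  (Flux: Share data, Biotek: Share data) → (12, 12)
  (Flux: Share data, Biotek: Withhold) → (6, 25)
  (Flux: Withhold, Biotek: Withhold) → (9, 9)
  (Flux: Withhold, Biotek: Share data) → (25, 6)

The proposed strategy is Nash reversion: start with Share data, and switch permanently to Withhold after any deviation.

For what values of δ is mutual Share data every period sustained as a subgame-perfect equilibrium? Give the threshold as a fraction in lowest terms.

13/16

12/(1−δ) ≥ 25 + 9δ/(1−δ)
12 ≥ 25 − 16δ
δ ≥ 13/16.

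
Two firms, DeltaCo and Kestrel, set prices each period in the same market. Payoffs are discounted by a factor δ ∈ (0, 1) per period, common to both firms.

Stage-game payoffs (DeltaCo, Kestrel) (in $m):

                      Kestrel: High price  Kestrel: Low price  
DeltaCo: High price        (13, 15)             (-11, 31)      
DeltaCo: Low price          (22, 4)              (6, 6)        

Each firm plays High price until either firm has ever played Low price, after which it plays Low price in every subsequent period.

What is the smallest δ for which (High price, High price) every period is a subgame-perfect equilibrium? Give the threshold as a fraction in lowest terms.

For DeltaCo: deviation gain 22−13 = 9, per-period punishment loss 13−6 = 7. IC gives δ ≥ 9/16.
For Kestrel: gain 16, loss 9 per period, so δ ≥ 16/25.
The tighter constraint is Kestrel's, so cooperation needs δ ≥ 16/25.

16/25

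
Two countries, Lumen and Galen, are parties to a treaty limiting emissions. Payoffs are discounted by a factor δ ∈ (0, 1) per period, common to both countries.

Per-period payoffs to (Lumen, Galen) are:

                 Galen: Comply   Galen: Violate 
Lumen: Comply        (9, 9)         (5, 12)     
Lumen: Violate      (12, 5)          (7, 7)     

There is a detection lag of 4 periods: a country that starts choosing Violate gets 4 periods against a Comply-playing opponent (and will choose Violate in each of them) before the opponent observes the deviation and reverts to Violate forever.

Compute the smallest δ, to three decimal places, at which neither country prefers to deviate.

0.880

The best deviation is to choose Violate for all 4 undetected periods, earning 12 each, then 7 forever once detected.
Deviation value: 12(1−δ^4)/(1−δ) + 7δ^4/(1−δ); cooperation value: 9/(1−δ).
IC: 9 ≥ 12(1−δ^4) + 7δ^4 = 12 − 5δ^4.
So δ^4 ≥ 3/5, giving δ ≥ (3/5)^(1/4) ≈ 0.880.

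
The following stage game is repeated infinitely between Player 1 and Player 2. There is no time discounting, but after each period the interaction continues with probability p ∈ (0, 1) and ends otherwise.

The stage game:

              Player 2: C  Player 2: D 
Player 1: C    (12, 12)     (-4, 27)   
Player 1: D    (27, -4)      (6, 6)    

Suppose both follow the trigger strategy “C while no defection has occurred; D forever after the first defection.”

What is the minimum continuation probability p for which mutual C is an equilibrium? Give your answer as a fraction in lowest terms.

5/7

Expected cooperation value is 12 + p·12 + p²·12 + … = 12/(1−p); deviation gives 27 + p·6/(1−p).
12 ≥ 27(1−p) + 6p ⇒ 21p ≥ 15 ⇒ p ≥ 15/21 = 5/7.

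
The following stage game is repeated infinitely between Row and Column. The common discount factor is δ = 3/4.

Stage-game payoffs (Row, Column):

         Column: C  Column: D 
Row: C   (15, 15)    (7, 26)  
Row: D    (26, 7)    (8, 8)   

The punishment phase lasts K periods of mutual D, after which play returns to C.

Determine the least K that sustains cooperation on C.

3

IC: δ(1−δ^K)/(1−δ) ≥ (26−15)/(15−8) = 11/7.
With δ = 3/4: need 1 − δ^K ≥ 11/7·(1−3/4)/(3/4), i.e. δ^K ≤ 0.4762.
Since (3/4)^2 = 0.5625 and (3/4)^3 = 0.4219, the smallest such K is 3.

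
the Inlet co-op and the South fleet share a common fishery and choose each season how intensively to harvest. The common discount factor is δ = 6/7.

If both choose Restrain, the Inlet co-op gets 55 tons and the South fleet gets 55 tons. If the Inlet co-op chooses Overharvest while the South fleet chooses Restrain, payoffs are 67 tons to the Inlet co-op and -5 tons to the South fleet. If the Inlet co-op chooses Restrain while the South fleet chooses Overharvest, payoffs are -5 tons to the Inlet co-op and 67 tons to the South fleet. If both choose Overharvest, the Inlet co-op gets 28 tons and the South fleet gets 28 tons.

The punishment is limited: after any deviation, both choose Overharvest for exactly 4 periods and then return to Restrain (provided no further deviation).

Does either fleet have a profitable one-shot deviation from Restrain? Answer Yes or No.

IC: δ+…+δ^4 ≥ (67−55)/(55−28) = 4/9.
At δ = 6/7: partial sum = 2.7613 ≥ 0.4444. Cooperation sustainable.

No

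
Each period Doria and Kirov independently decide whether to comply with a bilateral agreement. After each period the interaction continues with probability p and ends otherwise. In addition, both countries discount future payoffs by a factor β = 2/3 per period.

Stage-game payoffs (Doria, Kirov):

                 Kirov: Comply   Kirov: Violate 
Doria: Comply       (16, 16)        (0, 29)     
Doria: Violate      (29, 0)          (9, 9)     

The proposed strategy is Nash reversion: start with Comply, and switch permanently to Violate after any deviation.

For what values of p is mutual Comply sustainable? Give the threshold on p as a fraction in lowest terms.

Expected continuation weight on next period's payoff is β·p = 2/3·p, which plays the role of the discount factor.
Cooperation requires 2/3·p ≥ (29−16)/(29−9) = 13/20, hence p ≥ 39/40.

39/40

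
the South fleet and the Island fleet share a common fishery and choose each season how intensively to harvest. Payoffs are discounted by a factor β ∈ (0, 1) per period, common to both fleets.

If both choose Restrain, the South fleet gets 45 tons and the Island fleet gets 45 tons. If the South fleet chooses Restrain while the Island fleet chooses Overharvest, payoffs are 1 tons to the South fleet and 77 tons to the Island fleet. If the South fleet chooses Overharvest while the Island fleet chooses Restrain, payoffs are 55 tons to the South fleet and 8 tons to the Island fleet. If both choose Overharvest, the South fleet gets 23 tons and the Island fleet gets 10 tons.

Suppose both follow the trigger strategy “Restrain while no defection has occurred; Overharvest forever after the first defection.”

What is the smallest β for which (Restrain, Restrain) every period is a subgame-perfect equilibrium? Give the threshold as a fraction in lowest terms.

32/67

the South fleet's threshold: (55−45)/(55−23) = 5/16.
the Island fleet's threshold: (77−45)/(77−10) = 32/67.
5/16 < 32/67, so the Island fleet binds and β* = 32/67.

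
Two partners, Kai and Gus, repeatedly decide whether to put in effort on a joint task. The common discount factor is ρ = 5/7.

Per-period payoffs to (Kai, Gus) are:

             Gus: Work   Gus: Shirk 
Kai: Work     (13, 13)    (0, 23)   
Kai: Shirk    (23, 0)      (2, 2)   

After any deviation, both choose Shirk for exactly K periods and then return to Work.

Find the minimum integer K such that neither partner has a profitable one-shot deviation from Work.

2

Need Σ_{k=1}^{K} ρ^k ≥ (23−13)/(13−2) = 0.9091 at ρ = 5/7.
At K = 1 the sum is 0.7143 < 0.9091; at K = 2 it is 1.2245 ≥ 0.9091.
So the minimum punishment length is K = 2.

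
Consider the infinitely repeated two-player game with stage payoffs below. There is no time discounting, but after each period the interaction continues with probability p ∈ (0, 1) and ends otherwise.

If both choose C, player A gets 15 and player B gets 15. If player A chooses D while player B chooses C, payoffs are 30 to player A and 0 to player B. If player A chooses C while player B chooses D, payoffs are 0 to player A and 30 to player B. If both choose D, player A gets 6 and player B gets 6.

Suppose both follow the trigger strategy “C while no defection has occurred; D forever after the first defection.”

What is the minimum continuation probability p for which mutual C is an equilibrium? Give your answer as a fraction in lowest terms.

5/8

With no time discounting, the continuation probability p plays the role of the discount factor.
Grim-trigger IC: 15/(1−p) ≥ 30 + 6p/(1−p) ⇒ p ≥ (30−15)/(30−6) = 5/8.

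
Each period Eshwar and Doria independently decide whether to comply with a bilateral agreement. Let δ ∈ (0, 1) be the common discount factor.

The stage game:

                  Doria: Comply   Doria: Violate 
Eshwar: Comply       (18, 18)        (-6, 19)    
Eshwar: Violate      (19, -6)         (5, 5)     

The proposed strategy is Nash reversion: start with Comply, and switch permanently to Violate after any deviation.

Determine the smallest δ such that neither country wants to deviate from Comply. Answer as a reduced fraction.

One-period gain from deviating is 19 − 18 = 1. The loss is 18 − 5 = 13 in every subsequent period, with present value 13·δ/(1−δ).
Deviation is unprofitable when 13·δ/(1−δ) ≥ 1, i.e. δ/(1−δ) ≥ 1/13.
Equivalently δ ≥ 1/(1+13) = 1/14.

1/14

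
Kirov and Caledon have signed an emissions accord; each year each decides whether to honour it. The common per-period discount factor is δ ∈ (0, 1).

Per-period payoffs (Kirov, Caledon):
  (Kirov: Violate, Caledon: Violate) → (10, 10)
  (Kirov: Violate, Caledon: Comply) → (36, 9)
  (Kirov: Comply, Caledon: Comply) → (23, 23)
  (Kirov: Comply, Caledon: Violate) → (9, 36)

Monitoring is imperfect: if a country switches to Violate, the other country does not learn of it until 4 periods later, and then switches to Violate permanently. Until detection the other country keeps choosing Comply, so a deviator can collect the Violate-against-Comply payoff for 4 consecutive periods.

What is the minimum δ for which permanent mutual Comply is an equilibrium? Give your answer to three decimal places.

The best deviation is to choose Violate for all 4 undetected periods, earning 36 each, then 10 forever once detected.
Deviation value: 36(1−δ^4)/(1−δ) + 10δ^4/(1−δ); cooperation value: 23/(1−δ).
IC: 23 ≥ 36(1−δ^4) + 10δ^4 = 36 − 26δ^4.
So δ^4 ≥ 13/26 = 1/2, giving δ ≥ (1/2)^(1/4) ≈ 0.841.

0.841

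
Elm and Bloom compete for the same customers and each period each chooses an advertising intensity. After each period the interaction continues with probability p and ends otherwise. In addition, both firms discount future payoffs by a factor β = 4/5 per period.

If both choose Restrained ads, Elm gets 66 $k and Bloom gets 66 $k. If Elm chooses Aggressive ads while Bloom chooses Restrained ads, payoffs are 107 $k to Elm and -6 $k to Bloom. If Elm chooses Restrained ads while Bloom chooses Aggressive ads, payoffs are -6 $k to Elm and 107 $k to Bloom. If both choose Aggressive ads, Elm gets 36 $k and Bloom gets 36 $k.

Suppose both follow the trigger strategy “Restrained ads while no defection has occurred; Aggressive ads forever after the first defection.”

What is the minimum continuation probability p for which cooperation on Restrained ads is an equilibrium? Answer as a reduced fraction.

With continuation probability p and discount β, the effective per-period discount factor is βp.
Grim-trigger IC: βp ≥ (107−66)/(107−36) = 41/71.
So p ≥ (41/71)/(4/5) = 205/284.

205/284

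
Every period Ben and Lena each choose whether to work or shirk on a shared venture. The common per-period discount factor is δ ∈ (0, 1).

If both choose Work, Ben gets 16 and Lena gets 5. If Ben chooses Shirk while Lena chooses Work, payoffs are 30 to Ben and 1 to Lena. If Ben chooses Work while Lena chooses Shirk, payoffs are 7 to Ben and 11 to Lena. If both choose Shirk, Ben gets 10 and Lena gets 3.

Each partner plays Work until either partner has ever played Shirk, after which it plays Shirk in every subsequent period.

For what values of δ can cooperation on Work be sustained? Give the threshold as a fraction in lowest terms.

For Ben: deviation gain 30−16 = 14, per-period punishment loss 16−10 = 6. IC gives δ ≥ 14/20 = 7/10.
For Lena: gain 6, loss 2 per period, so δ ≥ 6/8 = 3/4.
The tighter constraint is Lena's, so cooperation needs δ ≥ 3/4.

3/4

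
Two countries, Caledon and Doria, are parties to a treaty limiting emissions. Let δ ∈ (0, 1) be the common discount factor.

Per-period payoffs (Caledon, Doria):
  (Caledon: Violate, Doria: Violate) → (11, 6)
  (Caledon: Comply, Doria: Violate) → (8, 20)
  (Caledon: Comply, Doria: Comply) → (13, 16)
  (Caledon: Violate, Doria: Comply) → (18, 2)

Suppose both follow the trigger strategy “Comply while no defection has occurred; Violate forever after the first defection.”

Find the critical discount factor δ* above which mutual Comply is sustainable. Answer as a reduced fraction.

5/7

For Caledon: deviation gain 18−13 = 5, per-period punishment loss 13−11 = 2. IC gives δ ≥ 5/7.
For Doria: gain 4, loss 10 per period, so δ ≥ 4/14 = 2/7.
The tighter constraint is Caledon's, so cooperation needs δ ≥ 5/7.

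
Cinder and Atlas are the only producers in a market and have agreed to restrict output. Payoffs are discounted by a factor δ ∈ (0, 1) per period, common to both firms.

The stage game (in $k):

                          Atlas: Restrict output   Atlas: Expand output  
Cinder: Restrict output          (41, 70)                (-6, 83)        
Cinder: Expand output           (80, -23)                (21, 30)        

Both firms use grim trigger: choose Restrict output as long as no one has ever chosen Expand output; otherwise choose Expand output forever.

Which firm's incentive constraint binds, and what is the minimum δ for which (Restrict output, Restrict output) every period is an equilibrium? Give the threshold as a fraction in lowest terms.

Cinder: cooperation gives 41 each period; deviation gives 80 once then 21 forever.
  41/(1−δ) ≥ 80 + 21δ/(1−δ) ⇒ δ ≥ 39/59.
Atlas: cooperation gives 70 each period; deviation gives 83 once then 30 forever.
  δ ≥ 13/53.
Both must hold, so the binding constraint is Cinder's: δ ≥ 39/59.

Cinder; δ ≥ 39/59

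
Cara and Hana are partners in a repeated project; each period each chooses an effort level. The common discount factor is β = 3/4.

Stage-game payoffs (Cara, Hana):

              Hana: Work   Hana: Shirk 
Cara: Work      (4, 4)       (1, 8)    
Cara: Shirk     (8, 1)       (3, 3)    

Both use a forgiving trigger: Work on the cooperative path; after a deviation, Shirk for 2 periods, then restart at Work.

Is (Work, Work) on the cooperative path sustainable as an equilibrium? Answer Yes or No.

No

IC: β+…+β^2 ≥ (8−4)/(4−3) = 4.
At β = 3/4: partial sum = 1.3125 < 4.0000. Cooperation not sustainable.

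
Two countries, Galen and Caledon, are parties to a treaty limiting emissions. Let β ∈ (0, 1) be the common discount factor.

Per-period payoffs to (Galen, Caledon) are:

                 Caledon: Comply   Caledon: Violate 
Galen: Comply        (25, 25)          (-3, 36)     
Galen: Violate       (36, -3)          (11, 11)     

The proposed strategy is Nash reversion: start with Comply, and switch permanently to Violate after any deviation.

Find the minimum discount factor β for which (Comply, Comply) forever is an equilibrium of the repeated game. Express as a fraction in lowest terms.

11/25

Under grim trigger the critical discount factor is (T−C)/(T−P) with T = 36, C = 25, P = 11.
β* = (36−25)/(36−11) = 11/25.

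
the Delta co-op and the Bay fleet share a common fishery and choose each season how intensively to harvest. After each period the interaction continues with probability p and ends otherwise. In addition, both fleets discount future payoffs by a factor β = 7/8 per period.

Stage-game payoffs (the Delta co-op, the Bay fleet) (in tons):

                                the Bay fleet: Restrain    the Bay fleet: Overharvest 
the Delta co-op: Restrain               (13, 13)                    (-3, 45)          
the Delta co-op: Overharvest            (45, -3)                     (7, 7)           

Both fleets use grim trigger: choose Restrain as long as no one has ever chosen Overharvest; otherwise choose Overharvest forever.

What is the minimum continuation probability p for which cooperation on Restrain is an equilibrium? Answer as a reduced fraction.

128/133

Expected continuation weight on next period's payoff is β·p = 7/8·p, which plays the role of the discount factor.
Cooperation requires 7/8·p ≥ (45−13)/(45−7) = 16/19, hence p ≥ 128/133.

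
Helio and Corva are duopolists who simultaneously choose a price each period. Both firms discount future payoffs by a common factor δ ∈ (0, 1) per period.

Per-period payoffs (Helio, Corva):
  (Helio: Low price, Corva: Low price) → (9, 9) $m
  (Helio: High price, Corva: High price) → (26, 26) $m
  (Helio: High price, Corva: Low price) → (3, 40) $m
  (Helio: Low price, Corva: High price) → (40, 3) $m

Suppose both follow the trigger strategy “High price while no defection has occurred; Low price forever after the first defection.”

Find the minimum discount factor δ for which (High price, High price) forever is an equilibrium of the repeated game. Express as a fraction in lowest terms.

Cooperation forever yields 26 each period: 26/(1−δ).
Deviating yields 40 once, then 9 forever: 40 + 9δ/(1−δ).
No profitable deviation requires 26/(1−δ) ≥ 40 + 9δ/(1−δ).
Multiplying by (1−δ): 26 ≥ 40(1−δ) + 9δ = 40 − 31δ.
So 31δ ≥ 14, i.e. δ ≥ 14/31.

14/31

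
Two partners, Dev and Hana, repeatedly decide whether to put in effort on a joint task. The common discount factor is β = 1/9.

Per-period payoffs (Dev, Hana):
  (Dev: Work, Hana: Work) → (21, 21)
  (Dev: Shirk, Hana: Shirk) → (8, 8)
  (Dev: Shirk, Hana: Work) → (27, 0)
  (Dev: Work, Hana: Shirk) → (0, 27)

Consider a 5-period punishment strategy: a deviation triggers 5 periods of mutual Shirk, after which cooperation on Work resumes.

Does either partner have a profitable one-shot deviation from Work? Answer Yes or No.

Yes

A one-shot deviation gives 27 now, then 8 for 5 periods, then back to 21.
Gain from deviating: (27−21) today; loss: (21−8) in each of the next 5 periods.
No-deviation condition: (21−8)(β+…+β^5) ≥ 27−21, i.e. β+…+β^5 ≥ 6/13.
At β = 1/9: β+…+β^5 = 0.1250 < 0.4615.
So cooperation is not sustainable.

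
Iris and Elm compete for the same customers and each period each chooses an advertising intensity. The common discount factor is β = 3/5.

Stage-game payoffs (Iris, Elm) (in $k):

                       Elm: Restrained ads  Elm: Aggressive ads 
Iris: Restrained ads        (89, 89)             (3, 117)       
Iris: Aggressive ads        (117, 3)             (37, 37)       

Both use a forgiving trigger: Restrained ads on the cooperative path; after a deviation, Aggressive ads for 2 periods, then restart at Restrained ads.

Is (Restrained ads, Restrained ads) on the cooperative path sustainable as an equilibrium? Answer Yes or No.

Yes

IC: β+…+β^2 ≥ (117−89)/(89−37) = 7/13.
At β = 3/5: partial sum = 0.9600 ≥ 0.5385. Cooperation sustainable.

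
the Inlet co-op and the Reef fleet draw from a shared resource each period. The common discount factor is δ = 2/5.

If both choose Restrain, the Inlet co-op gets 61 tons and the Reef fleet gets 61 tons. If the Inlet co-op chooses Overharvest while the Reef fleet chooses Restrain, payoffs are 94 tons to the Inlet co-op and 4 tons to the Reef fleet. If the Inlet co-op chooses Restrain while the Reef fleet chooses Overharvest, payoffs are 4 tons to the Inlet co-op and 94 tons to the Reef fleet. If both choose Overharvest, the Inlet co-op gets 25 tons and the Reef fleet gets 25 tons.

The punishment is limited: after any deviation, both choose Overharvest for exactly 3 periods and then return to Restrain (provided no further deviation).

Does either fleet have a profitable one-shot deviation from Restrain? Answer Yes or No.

Yes

IC: δ+…+δ^3 ≥ (94−61)/(61−25) = 11/12.
At δ = 2/5: partial sum = 0.6240 < 0.9167. Cooperation not sustainable.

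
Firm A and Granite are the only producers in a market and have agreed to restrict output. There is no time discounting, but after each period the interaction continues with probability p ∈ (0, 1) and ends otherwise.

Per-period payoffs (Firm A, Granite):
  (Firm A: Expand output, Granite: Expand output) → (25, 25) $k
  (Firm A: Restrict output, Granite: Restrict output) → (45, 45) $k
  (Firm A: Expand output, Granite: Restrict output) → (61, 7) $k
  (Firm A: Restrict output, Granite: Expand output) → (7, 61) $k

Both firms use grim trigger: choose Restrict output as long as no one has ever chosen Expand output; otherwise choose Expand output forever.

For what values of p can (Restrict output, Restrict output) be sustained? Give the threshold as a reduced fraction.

Expected cooperation value is 45 + p·45 + p²·45 + … = 45/(1−p); deviation gives 61 + p·25/(1−p).
45 ≥ 61(1−p) + 25p ⇒ 36p ≥ 16 ⇒ p ≥ 16/36 = 4/9.

4/9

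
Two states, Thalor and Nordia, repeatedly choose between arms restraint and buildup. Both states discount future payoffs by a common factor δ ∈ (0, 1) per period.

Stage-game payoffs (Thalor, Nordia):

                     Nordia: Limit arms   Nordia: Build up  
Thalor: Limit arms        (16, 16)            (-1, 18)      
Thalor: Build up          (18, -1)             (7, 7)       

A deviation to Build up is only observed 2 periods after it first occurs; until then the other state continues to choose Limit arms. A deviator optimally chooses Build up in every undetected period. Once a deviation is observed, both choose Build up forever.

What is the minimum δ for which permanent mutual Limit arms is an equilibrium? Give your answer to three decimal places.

0.426

The best deviation is to choose Build up for all 2 undetected periods, earning 18 each, then 7 forever once detected.
Deviation value: 18(1−δ^2)/(1−δ) + 7δ^2/(1−δ); cooperation value: 16/(1−δ).
IC: 16 ≥ 18(1−δ^2) + 7δ^2 = 18 − 11δ^2.
So δ^2 ≥ 2/11, giving δ ≥ (2/11)^(1/2) ≈ 0.426.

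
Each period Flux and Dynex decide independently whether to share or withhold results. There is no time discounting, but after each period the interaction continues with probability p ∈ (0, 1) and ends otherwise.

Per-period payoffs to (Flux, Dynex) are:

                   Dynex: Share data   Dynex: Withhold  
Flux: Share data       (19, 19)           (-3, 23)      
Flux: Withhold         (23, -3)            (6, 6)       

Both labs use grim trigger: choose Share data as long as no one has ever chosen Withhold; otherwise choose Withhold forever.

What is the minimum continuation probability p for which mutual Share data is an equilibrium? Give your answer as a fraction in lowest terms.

Expected cooperation value is 19 + p·19 + p²·19 + … = 19/(1−p); deviation gives 23 + p·6/(1−p).
19 ≥ 23(1−p) + 6p ⇒ 17p ≥ 4 ⇒ p ≥ 4/17.

4/17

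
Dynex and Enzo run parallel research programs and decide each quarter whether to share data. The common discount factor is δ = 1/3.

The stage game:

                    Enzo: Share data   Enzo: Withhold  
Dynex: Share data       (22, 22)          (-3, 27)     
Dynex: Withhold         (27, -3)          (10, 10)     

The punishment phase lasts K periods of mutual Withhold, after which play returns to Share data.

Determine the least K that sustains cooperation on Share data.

IC: δ(1−δ^K)/(1−δ) ≥ (27−22)/(22−10) = 5/12.
With δ = 1/3: need 1 − δ^K ≥ 5/12·(1−1/3)/(1/3), i.e. δ^K ≤ 0.1667.
Since (1/3)^1 = 0.3333 and (1/3)^2 = 0.1111, the smallest such K is 2.

2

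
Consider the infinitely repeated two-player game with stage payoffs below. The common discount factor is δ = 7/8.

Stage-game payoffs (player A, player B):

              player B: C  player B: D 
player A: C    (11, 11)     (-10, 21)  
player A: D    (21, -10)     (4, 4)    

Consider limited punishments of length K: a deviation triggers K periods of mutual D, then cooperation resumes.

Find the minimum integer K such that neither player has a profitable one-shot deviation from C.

2

IC: δ(1−δ^K)/(1−δ) ≥ (21−11)/(11−4) = 10/7.
With δ = 7/8: need 1 − δ^K ≥ 10/7·(1−7/8)/(7/8), i.e. δ^K ≤ 0.7959.
Since (7/8)^1 = 0.8750 and (7/8)^2 = 0.7656, the smallest such K is 2.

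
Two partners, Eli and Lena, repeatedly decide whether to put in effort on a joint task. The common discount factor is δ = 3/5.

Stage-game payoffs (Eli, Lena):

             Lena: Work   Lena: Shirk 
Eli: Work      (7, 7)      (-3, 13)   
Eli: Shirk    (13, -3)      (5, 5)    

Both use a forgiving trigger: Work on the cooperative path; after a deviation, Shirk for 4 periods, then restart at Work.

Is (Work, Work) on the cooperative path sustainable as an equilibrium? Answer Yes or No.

A one-shot deviation gives 13 now, then 5 for 4 periods, then back to 7.
Gain from deviating: (13−7) today; loss: (7−5) in each of the next 4 periods.
No-deviation condition: (7−5)(δ+…+δ^4) ≥ 13−7, i.e. δ+…+δ^4 ≥ 3.
At δ = 3/5: δ+…+δ^4 = 1.3056 < 3.0000.
So cooperation is not sustainable.

No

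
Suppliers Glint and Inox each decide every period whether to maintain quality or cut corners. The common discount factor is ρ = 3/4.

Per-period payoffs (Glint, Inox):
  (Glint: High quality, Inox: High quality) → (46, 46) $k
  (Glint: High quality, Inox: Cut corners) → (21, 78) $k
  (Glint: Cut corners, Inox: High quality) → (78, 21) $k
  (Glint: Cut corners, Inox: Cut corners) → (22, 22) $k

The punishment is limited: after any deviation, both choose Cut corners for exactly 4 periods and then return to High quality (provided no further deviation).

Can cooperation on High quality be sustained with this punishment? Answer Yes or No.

Yes

A one-shot deviation gives 78 now, then 22 for 4 periods, then back to 46.
Gain from deviating: (78−46) today; loss: (46−22) in each of the next 4 periods.
No-deviation condition: (46−22)(ρ+…+ρ^4) ≥ 78−46, i.e. ρ+…+ρ^4 ≥ 4/3.
At ρ = 3/4: ρ+…+ρ^4 = 2.0508 ≥ 1.3333.
So cooperation is sustainable.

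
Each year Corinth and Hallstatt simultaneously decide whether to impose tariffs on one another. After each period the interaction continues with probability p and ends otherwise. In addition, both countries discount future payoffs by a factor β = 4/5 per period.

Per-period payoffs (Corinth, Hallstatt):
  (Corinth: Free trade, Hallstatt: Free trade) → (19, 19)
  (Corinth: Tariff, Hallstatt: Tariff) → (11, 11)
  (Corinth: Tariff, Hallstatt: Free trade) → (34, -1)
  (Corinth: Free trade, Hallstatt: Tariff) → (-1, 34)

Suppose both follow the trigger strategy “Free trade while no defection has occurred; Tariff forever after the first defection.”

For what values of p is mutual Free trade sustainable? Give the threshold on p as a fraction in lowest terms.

Expected continuation weight on next period's payoff is β·p = 4/5·p, which plays the role of the discount factor.
Cooperation requires 4/5·p ≥ (34−19)/(34−11) = 15/23, hence p ≥ 75/92.

75/92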